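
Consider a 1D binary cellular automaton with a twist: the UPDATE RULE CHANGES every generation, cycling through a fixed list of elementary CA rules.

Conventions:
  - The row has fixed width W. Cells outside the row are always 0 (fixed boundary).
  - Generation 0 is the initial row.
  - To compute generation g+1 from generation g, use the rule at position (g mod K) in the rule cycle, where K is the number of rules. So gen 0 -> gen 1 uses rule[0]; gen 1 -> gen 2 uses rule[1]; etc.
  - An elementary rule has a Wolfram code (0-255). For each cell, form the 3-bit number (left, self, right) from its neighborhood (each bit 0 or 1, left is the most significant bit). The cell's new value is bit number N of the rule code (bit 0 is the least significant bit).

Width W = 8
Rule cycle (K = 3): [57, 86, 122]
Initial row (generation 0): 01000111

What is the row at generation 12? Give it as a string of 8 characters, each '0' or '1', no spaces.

Gen 0: 01000111
Gen 1 (rule 57): 00110100
Gen 2 (rule 86): 01010110
Gen 3 (rule 122): 10101111
Gen 4 (rule 57): 01011000
Gen 5 (rule 86): 11001100
Gen 6 (rule 122): 11111110
Gen 7 (rule 57): 10000001
Gen 8 (rule 86): 11000011
Gen 9 (rule 122): 11100111
Gen 10 (rule 57): 10010100
Gen 11 (rule 86): 11110110
Gen 12 (rule 122): 10011111

Answer: 10011111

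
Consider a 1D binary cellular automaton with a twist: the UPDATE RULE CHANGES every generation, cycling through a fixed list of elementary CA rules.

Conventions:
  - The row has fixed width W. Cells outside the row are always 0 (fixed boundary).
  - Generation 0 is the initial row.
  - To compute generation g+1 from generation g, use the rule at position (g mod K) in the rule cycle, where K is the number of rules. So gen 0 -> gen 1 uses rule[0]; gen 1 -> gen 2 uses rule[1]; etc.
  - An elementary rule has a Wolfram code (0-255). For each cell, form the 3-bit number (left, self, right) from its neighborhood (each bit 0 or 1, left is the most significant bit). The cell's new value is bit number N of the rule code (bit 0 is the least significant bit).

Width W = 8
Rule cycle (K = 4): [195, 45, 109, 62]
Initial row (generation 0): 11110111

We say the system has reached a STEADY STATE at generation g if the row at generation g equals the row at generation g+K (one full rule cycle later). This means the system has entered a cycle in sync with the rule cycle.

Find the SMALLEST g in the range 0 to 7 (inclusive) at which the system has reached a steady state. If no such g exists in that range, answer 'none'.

Gen 0: 11110111
Gen 1 (rule 195): 01110011
Gen 2 (rule 45): 01000010
Gen 3 (rule 109): 01011010
Gen 4 (rule 62): 11110111
Gen 5 (rule 195): 01110011
Gen 6 (rule 45): 01000010
Gen 7 (rule 109): 01011010
Gen 8 (rule 62): 11110111
Gen 9 (rule 195): 01110011
Gen 10 (rule 45): 01000010
Gen 11 (rule 109): 01011010

Answer: 0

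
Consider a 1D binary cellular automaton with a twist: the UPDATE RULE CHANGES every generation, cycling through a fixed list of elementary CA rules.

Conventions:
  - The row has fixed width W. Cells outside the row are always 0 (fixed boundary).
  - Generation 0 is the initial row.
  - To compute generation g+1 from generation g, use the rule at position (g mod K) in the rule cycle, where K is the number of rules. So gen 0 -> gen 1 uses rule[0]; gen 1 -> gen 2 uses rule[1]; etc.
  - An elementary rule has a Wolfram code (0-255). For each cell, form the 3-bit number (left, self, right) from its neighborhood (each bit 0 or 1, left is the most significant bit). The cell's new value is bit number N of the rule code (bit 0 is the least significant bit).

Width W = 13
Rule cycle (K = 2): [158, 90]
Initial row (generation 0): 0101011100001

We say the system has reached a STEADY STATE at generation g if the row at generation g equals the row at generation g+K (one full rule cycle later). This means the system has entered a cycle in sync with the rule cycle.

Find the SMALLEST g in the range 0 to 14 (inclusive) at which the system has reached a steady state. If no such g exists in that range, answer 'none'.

Answer: none

Derivation:
Gen 0: 0101011100001
Gen 1 (rule 158): 1101011010011
Gen 2 (rule 90): 1100011001111
Gen 3 (rule 158): 1010110111110
Gen 4 (rule 90): 0000110100011
Gen 5 (rule 158): 0001100110110
Gen 6 (rule 90): 0011111110111
Gen 7 (rule 158): 0111111100110
Gen 8 (rule 90): 1100000111111
Gen 9 (rule 158): 1010001111110
Gen 10 (rule 90): 0001011000011
Gen 11 (rule 158): 0011010100110
Gen 12 (rule 90): 0111000011111
Gen 13 (rule 158): 1110100111110
Gen 14 (rule 90): 1010011100011
Gen 15 (rule 158): 1011111010110
Gen 16 (rule 90): 0010001000111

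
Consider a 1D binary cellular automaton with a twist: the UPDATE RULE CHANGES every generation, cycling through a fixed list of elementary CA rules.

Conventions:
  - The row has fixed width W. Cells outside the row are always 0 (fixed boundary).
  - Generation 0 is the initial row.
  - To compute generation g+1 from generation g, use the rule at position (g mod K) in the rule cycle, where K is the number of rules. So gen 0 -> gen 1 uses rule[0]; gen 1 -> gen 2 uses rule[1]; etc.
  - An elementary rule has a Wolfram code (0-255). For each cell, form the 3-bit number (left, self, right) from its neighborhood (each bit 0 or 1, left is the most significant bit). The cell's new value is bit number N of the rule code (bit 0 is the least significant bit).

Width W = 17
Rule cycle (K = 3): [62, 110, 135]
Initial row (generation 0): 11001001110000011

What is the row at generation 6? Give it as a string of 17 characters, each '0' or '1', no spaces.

Answer: 10111010000001110

Derivation:
Gen 0: 11001001110000011
Gen 1 (rule 62): 10111111001000110
Gen 2 (rule 110): 11100001011001110
Gen 3 (rule 135): 01001111000010100
Gen 4 (rule 62): 11111000100111110
Gen 5 (rule 110): 10001001101100010
Gen 6 (rule 135): 10111010000001110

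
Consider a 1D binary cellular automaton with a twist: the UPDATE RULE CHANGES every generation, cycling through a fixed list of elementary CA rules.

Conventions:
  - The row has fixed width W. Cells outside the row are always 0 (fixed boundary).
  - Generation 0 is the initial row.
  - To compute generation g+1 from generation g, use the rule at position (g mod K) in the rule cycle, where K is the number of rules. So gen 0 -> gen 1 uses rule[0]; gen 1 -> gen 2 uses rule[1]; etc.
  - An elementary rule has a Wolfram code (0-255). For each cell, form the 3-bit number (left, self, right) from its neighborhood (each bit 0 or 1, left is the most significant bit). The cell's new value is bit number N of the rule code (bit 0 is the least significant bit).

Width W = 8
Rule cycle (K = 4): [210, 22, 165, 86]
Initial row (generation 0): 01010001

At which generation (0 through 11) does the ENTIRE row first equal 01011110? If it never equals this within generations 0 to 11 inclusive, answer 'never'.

Gen 0: 01010001
Gen 1 (rule 210): 10001010
Gen 2 (rule 22): 11011011
Gen 3 (rule 165): 00100100
Gen 4 (rule 86): 01111110
Gen 5 (rule 210): 10111111
Gen 6 (rule 22): 10000000
Gen 7 (rule 165): 10111111
Gen 8 (rule 86): 10000001
Gen 9 (rule 210): 01000010
Gen 10 (rule 22): 11100111
Gen 11 (rule 165): 01000010

Answer: never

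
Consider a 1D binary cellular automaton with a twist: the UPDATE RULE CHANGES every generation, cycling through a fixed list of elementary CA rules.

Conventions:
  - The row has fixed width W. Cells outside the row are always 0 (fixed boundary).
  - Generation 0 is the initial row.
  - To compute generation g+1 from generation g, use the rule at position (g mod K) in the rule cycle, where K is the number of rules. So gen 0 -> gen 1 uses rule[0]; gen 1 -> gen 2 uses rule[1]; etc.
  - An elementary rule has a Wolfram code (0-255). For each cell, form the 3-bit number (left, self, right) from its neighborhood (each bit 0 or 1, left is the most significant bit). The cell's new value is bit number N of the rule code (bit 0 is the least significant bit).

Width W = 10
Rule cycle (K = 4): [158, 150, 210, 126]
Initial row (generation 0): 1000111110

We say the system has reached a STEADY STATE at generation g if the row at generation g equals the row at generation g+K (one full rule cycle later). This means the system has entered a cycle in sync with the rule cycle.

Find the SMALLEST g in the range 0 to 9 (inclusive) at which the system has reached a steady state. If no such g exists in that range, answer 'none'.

Gen 0: 1000111110
Gen 1 (rule 158): 1101111101
Gen 2 (rule 150): 0000111001
Gen 3 (rule 210): 0001011110
Gen 4 (rule 126): 0011110011
Gen 5 (rule 158): 0111101110
Gen 6 (rule 150): 1011000101
Gen 7 (rule 210): 0001101000
Gen 8 (rule 126): 0011111100
Gen 9 (rule 158): 0111111010
Gen 10 (rule 150): 1011110011
Gen 11 (rule 210): 0001111101
Gen 12 (rule 126): 0011000111
Gen 13 (rule 158): 0110101110

Answer: none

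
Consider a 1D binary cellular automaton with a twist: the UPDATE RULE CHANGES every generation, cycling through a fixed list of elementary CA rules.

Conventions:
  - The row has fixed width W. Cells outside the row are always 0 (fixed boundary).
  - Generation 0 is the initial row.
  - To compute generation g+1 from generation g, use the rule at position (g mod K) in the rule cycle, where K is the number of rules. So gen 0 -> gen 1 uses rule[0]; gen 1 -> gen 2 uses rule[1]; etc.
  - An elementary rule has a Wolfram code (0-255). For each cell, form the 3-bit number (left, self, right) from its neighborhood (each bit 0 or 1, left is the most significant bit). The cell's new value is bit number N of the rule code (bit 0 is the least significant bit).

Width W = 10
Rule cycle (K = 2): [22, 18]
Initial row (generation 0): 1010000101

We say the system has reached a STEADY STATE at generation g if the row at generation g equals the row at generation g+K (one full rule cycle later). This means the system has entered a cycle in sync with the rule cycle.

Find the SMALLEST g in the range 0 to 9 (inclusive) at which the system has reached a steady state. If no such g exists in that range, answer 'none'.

Answer: 8

Derivation:
Gen 0: 1010000101
Gen 1 (rule 22): 1011001101
Gen 2 (rule 18): 0000110000
Gen 3 (rule 22): 0001001000
Gen 4 (rule 18): 0010110100
Gen 5 (rule 22): 0110000110
Gen 6 (rule 18): 1001001001
Gen 7 (rule 22): 1111111111
Gen 8 (rule 18): 0000000000
Gen 9 (rule 22): 0000000000
Gen 10 (rule 18): 0000000000
Gen 11 (rule 22): 0000000000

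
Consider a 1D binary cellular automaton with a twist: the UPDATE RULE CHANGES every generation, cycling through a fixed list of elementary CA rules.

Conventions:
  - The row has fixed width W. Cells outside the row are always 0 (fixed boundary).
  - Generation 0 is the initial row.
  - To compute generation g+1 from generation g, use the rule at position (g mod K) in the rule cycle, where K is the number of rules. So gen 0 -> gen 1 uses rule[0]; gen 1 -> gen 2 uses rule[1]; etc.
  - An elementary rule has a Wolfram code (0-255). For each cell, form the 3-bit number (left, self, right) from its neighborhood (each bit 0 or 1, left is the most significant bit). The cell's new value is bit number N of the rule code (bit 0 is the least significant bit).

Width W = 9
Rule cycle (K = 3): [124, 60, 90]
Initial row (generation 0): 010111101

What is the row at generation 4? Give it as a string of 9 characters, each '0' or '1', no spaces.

Gen 0: 010111101
Gen 1 (rule 124): 011100111
Gen 2 (rule 60): 010010100
Gen 3 (rule 90): 101100010
Gen 4 (rule 124): 111110011

Answer: 111110011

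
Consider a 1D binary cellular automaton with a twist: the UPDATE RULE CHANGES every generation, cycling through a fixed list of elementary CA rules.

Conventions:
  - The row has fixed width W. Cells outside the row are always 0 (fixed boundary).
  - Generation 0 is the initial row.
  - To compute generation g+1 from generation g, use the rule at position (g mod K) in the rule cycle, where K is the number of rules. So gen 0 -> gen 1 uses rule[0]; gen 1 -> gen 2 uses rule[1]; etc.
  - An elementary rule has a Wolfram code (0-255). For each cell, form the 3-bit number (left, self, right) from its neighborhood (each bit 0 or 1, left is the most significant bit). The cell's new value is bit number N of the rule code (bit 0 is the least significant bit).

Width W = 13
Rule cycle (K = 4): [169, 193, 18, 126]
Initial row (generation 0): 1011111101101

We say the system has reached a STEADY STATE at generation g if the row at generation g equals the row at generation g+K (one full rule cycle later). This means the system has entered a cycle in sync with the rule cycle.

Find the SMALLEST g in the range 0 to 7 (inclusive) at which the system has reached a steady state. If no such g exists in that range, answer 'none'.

Answer: none

Derivation:
Gen 0: 1011111101101
Gen 1 (rule 169): 0111111011010
Gen 2 (rule 193): 0011111001000
Gen 3 (rule 18): 0100000110100
Gen 4 (rule 126): 1110001111110
Gen 5 (rule 169): 1100101111100
Gen 6 (rule 193): 0100000111101
Gen 7 (rule 18): 1010001000000
Gen 8 (rule 126): 1111011100000
Gen 9 (rule 169): 1110111001111
Gen 10 (rule 193): 0110011000111
Gen 11 (rule 18): 1001100101000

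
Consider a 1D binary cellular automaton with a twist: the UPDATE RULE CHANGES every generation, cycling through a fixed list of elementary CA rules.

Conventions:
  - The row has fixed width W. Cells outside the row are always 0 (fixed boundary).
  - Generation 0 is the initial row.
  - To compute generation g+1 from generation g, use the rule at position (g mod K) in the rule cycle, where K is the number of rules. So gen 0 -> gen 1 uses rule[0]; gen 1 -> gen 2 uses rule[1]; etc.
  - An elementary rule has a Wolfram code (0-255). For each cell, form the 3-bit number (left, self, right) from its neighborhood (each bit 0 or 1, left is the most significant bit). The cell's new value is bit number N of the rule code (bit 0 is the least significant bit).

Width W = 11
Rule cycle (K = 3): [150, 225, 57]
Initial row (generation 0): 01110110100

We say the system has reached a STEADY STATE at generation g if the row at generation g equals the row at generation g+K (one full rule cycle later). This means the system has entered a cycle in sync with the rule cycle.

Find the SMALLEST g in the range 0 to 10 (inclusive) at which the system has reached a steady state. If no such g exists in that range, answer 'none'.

Answer: none

Derivation:
Gen 0: 01110110100
Gen 1 (rule 150): 10100000110
Gen 2 (rule 225): 01001110010
Gen 3 (rule 57): 00101001001
Gen 4 (rule 150): 01101111111
Gen 5 (rule 225): 00110111111
Gen 6 (rule 57): 10101100000
Gen 7 (rule 150): 10100010000
Gen 8 (rule 225): 01001000111
Gen 9 (rule 57): 00100110100
Gen 10 (rule 150): 01111000110
Gen 11 (rule 225): 00111010010
Gen 12 (rule 57): 10100101001
Gen 13 (rule 150): 10111101111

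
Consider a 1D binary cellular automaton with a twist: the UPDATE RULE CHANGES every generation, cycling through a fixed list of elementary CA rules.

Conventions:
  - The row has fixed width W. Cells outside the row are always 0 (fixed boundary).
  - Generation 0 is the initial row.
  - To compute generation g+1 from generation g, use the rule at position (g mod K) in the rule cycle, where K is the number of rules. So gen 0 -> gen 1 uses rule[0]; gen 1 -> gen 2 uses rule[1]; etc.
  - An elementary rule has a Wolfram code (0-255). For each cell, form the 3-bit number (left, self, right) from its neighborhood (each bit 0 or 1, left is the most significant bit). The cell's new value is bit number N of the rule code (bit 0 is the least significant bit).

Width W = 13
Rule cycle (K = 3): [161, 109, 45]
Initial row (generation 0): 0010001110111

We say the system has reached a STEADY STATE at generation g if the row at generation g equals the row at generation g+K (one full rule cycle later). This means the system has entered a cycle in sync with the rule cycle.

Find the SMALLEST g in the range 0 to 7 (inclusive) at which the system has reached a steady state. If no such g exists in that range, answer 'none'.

Answer: none

Derivation:
Gen 0: 0010001110111
Gen 1 (rule 161): 1000100101010
Gen 2 (rule 109): 1010100111110
Gen 3 (rule 45): 1111100100000
Gen 4 (rule 161): 0111000001111
Gen 5 (rule 109): 0101011101001
Gen 6 (rule 45): 0111110011001
Gen 7 (rule 161): 0011100000000
Gen 8 (rule 109): 1010101111111
Gen 9 (rule 45): 1111111000000
Gen 10 (rule 161): 0111110011111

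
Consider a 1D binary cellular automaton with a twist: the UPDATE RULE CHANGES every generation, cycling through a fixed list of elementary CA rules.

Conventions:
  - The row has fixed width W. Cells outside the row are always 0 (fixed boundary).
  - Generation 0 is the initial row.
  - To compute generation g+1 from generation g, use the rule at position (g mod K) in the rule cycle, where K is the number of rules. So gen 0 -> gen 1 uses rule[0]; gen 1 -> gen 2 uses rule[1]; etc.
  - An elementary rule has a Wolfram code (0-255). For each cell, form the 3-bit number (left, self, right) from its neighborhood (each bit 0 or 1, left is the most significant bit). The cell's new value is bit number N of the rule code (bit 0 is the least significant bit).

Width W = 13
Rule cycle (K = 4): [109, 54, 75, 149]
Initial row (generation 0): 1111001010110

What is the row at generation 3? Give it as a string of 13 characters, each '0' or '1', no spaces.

Answer: 1000010111110

Derivation:
Gen 0: 1111001010110
Gen 1 (rule 109): 1001001111110
Gen 2 (rule 54): 1111110000001
Gen 3 (rule 75): 1000010111110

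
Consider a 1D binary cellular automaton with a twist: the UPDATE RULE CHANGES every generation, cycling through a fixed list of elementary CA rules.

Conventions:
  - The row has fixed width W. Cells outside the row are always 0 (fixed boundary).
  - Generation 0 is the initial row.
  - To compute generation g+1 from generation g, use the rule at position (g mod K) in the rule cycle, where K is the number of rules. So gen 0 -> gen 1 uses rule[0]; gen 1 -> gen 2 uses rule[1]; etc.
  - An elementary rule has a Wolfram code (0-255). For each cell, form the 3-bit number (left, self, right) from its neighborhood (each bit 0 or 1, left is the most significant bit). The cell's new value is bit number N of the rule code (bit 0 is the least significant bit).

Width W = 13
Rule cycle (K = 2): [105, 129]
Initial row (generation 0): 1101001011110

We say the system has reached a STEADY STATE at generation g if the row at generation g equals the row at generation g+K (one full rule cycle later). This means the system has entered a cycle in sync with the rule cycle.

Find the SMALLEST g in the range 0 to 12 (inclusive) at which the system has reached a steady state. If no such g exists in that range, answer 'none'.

Answer: none

Derivation:
Gen 0: 1101001011110
Gen 1 (rule 105): 1110000110010
Gen 2 (rule 129): 0100110000000
Gen 3 (rule 105): 0000110111111
Gen 4 (rule 129): 1110000011110
Gen 5 (rule 105): 1010111010010
Gen 6 (rule 129): 0000010000000
Gen 7 (rule 105): 1111000111111
Gen 8 (rule 129): 0110010011110
Gen 9 (rule 105): 0110000010010
Gen 10 (rule 129): 0000111000000
Gen 11 (rule 105): 1110101011111
Gen 12 (rule 129): 0100000001110
Gen 13 (rule 105): 0001111101010
Gen 14 (rule 129): 1100111000000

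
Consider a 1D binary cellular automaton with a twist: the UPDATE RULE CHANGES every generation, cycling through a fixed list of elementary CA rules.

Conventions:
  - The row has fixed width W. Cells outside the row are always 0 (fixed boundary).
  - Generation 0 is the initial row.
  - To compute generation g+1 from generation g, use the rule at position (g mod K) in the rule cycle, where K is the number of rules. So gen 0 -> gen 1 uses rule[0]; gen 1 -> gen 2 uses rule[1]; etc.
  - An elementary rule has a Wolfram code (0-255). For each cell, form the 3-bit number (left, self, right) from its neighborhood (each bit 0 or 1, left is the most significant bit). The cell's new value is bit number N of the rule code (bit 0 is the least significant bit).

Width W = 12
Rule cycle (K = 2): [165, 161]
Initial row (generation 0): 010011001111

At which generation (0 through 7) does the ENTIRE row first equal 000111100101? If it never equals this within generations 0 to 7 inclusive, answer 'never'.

Answer: 7

Derivation:
Gen 0: 010011001111
Gen 1 (rule 165): 010000000110
Gen 2 (rule 161): 000111110000
Gen 3 (rule 165): 110011100111
Gen 4 (rule 161): 000001000010
Gen 5 (rule 165): 111101011010
Gen 6 (rule 161): 011010100100
Gen 7 (rule 165): 000111100101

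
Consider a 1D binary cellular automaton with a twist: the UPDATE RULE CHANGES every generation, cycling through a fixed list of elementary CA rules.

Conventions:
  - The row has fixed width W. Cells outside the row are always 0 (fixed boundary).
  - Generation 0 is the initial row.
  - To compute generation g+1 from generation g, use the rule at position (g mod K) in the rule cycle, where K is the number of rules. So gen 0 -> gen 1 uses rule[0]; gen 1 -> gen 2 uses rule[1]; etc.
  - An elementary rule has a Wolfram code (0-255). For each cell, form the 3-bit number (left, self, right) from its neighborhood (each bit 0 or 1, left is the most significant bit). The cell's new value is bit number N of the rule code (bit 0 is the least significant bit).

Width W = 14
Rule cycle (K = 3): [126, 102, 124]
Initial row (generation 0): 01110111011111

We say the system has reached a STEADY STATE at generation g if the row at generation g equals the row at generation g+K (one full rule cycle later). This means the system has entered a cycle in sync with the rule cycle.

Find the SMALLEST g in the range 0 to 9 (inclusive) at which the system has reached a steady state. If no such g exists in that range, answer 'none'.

Answer: none

Derivation:
Gen 0: 01110111011111
Gen 1 (rule 126): 11011101110001
Gen 2 (rule 102): 01100110010011
Gen 3 (rule 124): 01110111011011
Gen 4 (rule 126): 11011101111111
Gen 5 (rule 102): 01100110000001
Gen 6 (rule 124): 01110111000001
Gen 7 (rule 126): 11011101100011
Gen 8 (rule 102): 01100110100101
Gen 9 (rule 124): 01110111110111
Gen 10 (rule 126): 11011100011101
Gen 11 (rule 102): 01100100100111
Gen 12 (rule 124): 01110110110101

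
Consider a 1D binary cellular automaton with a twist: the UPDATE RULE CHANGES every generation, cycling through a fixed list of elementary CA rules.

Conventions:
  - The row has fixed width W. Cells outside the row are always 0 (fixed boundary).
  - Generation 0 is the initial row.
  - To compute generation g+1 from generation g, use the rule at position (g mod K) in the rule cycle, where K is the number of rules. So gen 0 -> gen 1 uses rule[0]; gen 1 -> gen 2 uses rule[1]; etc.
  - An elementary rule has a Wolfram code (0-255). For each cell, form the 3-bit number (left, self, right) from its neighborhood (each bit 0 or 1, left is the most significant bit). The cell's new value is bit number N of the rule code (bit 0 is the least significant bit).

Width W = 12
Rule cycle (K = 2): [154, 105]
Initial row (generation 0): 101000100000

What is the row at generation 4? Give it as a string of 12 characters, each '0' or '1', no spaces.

Answer: 011101010010

Derivation:
Gen 0: 101000100000
Gen 1 (rule 154): 000101010000
Gen 2 (rule 105): 110010100111
Gen 3 (rule 154): 101100011110
Gen 4 (rule 105): 011101010010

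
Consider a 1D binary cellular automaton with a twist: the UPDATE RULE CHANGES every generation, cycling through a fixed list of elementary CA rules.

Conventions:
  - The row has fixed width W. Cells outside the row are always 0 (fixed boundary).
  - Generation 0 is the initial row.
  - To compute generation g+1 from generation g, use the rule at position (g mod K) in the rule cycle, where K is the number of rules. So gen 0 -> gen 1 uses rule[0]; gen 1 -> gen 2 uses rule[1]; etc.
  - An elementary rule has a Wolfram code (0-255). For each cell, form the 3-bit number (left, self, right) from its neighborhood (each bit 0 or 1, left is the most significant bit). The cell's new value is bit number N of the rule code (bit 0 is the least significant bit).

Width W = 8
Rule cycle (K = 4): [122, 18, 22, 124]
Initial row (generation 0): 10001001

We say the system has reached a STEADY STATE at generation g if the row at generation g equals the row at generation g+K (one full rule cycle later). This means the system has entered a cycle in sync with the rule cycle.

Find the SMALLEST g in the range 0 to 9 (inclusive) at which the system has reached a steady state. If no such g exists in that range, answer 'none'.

Gen 0: 10001001
Gen 1 (rule 122): 01010110
Gen 2 (rule 18): 10000001
Gen 3 (rule 22): 11000011
Gen 4 (rule 124): 11100011
Gen 5 (rule 122): 10110111
Gen 6 (rule 18): 00000000
Gen 7 (rule 22): 00000000
Gen 8 (rule 124): 00000000
Gen 9 (rule 122): 00000000
Gen 10 (rule 18): 00000000
Gen 11 (rule 22): 00000000
Gen 12 (rule 124): 00000000
Gen 13 (rule 122): 00000000

Answer: 6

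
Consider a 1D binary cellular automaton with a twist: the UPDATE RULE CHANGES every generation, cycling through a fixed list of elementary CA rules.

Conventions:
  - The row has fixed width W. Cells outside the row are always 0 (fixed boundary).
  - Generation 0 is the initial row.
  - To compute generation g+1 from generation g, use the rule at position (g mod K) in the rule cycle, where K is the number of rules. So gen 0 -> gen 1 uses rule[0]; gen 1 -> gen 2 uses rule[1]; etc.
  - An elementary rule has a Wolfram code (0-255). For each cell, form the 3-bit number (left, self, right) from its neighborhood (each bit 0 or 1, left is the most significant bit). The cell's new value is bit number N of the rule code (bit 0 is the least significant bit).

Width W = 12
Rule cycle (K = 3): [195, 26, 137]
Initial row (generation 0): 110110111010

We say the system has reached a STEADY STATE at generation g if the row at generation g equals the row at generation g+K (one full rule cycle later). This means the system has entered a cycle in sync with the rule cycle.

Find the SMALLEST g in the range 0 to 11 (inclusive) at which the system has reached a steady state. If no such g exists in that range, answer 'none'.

Gen 0: 110110111010
Gen 1 (rule 195): 010010011000
Gen 2 (rule 26): 101101110100
Gen 3 (rule 137): 001001100001
Gen 4 (rule 195): 110010101110
Gen 5 (rule 26): 101100001001
Gen 6 (rule 137): 001001100000
Gen 7 (rule 195): 110010101111
Gen 8 (rule 26): 101100001000
Gen 9 (rule 137): 001001100011
Gen 10 (rule 195): 110010101101
Gen 11 (rule 26): 101100001000
Gen 12 (rule 137): 001001100011
Gen 13 (rule 195): 110010101101
Gen 14 (rule 26): 101100001000

Answer: 8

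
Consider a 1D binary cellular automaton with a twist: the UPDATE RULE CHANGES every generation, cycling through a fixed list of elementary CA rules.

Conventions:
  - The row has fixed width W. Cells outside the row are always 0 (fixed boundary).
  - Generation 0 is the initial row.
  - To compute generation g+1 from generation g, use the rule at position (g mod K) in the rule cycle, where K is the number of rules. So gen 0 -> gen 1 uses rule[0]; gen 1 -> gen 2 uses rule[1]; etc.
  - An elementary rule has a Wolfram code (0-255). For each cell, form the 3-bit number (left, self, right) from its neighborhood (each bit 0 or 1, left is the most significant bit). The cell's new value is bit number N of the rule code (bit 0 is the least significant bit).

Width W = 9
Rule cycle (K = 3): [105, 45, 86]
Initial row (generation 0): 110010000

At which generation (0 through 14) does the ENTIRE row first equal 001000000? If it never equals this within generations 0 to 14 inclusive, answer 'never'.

Answer: never

Derivation:
Gen 0: 110010000
Gen 1 (rule 105): 110000111
Gen 2 (rule 45): 100110100
Gen 3 (rule 86): 111010110
Gen 4 (rule 105): 101101110
Gen 5 (rule 45): 111011000
Gen 6 (rule 86): 001001100
Gen 7 (rule 105): 100001101
Gen 8 (rule 45): 101101011
Gen 9 (rule 86): 100101001
Gen 10 (rule 105): 000010000
Gen 11 (rule 45): 111010111
Gen 12 (rule 86): 001010001
Gen 13 (rule 105): 100100100
Gen 14 (rule 45): 100100101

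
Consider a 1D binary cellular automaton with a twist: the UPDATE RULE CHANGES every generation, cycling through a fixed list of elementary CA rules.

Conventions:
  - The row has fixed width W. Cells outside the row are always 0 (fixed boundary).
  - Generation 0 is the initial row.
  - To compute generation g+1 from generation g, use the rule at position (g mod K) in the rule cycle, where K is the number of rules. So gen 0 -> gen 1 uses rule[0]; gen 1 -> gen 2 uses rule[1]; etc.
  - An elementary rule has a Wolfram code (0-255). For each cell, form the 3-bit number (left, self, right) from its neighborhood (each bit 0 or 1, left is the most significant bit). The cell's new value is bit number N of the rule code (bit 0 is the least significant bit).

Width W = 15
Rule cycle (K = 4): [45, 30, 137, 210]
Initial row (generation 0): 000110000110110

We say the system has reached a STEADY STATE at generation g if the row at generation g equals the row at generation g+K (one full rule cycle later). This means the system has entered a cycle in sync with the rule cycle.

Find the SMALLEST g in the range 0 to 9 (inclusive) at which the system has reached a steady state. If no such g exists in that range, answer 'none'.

Answer: none

Derivation:
Gen 0: 000110000110110
Gen 1 (rule 45): 110100110101100
Gen 2 (rule 30): 100111100101010
Gen 3 (rule 137): 000111000000000
Gen 4 (rule 210): 001011100000000
Gen 5 (rule 45): 101110001111111
Gen 6 (rule 30): 101001011000000
Gen 7 (rule 137): 000000010011111
Gen 8 (rule 210): 000000101101111
Gen 9 (rule 45): 111110111011000
Gen 10 (rule 30): 100000100010100
Gen 11 (rule 137): 001110001000001
Gen 12 (rule 210): 010111010100010
Gen 13 (rule 45): 011100111101010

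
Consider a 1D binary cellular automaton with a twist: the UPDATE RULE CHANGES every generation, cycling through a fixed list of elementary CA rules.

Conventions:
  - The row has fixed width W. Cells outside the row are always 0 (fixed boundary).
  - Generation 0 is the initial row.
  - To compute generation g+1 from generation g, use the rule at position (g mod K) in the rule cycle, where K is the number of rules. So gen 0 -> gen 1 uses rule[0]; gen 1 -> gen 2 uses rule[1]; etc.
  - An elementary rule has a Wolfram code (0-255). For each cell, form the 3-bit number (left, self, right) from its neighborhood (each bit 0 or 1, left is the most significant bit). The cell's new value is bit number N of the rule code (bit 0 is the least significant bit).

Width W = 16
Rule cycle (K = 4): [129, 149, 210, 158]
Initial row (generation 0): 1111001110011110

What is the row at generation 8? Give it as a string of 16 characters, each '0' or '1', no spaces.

Answer: 1111111010111110

Derivation:
Gen 0: 1111001110011110
Gen 1 (rule 129): 0110000100001100
Gen 2 (rule 149): 0001110111100011
Gen 3 (rule 210): 0010110011110101
Gen 4 (rule 158): 0110101111100101
Gen 5 (rule 129): 0000000111000000
Gen 6 (rule 149): 1111110010111111
Gen 7 (rule 210): 0111111100011111
Gen 8 (rule 158): 1111111010111110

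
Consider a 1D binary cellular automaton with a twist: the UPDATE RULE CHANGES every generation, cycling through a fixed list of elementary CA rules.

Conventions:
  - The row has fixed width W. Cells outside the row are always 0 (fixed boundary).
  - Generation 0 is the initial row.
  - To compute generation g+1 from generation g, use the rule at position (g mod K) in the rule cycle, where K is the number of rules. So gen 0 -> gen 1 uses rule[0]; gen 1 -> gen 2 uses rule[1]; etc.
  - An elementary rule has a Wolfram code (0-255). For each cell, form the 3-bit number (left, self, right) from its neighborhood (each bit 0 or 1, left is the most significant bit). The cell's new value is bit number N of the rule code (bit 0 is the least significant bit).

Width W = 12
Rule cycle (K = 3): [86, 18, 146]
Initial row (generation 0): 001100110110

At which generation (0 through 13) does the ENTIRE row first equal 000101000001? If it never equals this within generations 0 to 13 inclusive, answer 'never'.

Answer: 11

Derivation:
Gen 0: 001100110110
Gen 1 (rule 86): 010111010011
Gen 2 (rule 18): 100000001100
Gen 3 (rule 146): 010000010010
Gen 4 (rule 86): 111000111111
Gen 5 (rule 18): 000101000000
Gen 6 (rule 146): 001000100000
Gen 7 (rule 86): 011101110000
Gen 8 (rule 18): 100000001000
Gen 9 (rule 146): 010000010100
Gen 10 (rule 86): 111000110110
Gen 11 (rule 18): 000101000001
Gen 12 (rule 146): 001000100010
Gen 13 (rule 86): 011101110111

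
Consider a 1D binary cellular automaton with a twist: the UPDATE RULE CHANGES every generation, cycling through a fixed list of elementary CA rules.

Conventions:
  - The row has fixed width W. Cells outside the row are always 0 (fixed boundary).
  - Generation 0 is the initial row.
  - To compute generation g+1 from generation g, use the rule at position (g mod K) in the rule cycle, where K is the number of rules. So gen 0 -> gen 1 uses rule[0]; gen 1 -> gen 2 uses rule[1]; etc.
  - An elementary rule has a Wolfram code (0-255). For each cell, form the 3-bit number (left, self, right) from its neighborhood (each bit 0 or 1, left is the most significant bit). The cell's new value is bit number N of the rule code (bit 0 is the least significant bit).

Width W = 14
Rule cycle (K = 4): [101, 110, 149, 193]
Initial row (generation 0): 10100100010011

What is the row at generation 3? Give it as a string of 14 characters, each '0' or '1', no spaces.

Gen 0: 10100100010011
Gen 1 (rule 101): 11100101010001
Gen 2 (rule 110): 10101111110011
Gen 3 (rule 149): 10100111101000

Answer: 10100111101000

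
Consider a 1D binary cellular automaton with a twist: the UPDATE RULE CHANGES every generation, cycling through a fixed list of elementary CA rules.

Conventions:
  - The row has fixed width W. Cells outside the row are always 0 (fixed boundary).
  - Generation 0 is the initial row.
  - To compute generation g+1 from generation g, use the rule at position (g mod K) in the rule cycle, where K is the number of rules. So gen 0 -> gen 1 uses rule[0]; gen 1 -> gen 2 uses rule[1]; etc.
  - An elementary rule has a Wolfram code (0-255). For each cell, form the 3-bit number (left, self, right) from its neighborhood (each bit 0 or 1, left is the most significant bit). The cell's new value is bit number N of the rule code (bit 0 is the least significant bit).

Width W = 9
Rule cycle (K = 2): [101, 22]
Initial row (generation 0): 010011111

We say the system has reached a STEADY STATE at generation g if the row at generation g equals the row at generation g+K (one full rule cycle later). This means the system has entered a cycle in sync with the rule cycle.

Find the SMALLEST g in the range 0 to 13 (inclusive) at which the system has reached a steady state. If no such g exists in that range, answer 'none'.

Answer: 9

Derivation:
Gen 0: 010011111
Gen 1 (rule 101): 010000001
Gen 2 (rule 22): 111000011
Gen 3 (rule 101): 001011001
Gen 4 (rule 22): 011000111
Gen 5 (rule 101): 001010001
Gen 6 (rule 22): 011011011
Gen 7 (rule 101): 001101101
Gen 8 (rule 22): 010000001
Gen 9 (rule 101): 010111101
Gen 10 (rule 22): 110000001
Gen 11 (rule 101): 010111101
Gen 12 (rule 22): 110000001
Gen 13 (rule 101): 010111101
Gen 14 (rule 22): 110000001
Gen 15 (rule 101): 010111101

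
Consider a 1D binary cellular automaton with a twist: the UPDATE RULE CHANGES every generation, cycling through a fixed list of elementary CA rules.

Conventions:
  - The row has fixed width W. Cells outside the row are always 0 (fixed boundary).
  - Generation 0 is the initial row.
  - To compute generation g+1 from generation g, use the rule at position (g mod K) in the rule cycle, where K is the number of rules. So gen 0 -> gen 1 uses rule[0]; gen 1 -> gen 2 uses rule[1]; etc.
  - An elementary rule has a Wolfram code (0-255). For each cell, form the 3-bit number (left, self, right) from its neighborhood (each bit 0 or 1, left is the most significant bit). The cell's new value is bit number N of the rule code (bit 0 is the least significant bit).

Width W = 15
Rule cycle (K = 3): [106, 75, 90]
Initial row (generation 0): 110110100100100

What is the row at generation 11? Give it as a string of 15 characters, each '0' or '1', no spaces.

Answer: 110000000111000

Derivation:
Gen 0: 110110100100100
Gen 1 (rule 106): 111111001001000
Gen 2 (rule 75): 100001010010011
Gen 3 (rule 90): 010010001101111
Gen 4 (rule 106): 100100011111001
Gen 5 (rule 75): 001001110001010
Gen 6 (rule 90): 010111011010001
Gen 7 (rule 106): 101101111100010
Gen 8 (rule 75): 001101000101100
Gen 9 (rule 90): 011100101001110
Gen 10 (rule 106): 110101010011010
Gen 11 (rule 75): 110000000111000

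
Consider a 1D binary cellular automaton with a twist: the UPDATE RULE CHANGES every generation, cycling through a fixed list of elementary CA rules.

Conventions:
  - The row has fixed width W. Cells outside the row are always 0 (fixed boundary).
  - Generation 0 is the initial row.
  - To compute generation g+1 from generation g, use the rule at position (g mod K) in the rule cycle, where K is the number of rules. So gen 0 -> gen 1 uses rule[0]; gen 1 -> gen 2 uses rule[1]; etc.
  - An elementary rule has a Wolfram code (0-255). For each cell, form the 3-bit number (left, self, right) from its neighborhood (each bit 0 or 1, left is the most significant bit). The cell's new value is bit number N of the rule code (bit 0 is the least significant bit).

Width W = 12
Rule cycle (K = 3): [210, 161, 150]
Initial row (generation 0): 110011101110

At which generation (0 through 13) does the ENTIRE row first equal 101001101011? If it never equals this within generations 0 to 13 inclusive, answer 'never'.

Gen 0: 110011101110
Gen 1 (rule 210): 011101100111
Gen 2 (rule 161): 001010000010
Gen 3 (rule 150): 011011000111
Gen 4 (rule 210): 101001101011
Gen 5 (rule 161): 010000010100
Gen 6 (rule 150): 111000110110
Gen 7 (rule 210): 011101010011
Gen 8 (rule 161): 001010100000
Gen 9 (rule 150): 011010110000
Gen 10 (rule 210): 101000011000
Gen 11 (rule 161): 010011000011
Gen 12 (rule 150): 111100100100
Gen 13 (rule 210): 011111011010

Answer: 4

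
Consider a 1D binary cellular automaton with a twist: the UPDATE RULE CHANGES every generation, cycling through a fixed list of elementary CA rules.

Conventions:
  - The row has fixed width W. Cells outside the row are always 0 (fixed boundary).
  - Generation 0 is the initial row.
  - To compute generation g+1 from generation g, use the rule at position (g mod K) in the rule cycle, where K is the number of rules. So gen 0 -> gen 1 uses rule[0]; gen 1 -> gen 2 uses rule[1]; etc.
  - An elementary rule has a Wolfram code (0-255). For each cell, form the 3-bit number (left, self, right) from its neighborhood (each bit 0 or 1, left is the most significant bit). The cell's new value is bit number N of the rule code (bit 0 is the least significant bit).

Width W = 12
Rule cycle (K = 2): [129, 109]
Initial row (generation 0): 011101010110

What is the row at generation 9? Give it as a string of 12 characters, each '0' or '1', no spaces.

Gen 0: 011101010110
Gen 1 (rule 129): 001000000000
Gen 2 (rule 109): 101011111111
Gen 3 (rule 129): 000001111110
Gen 4 (rule 109): 111101000010
Gen 5 (rule 129): 011000011000
Gen 6 (rule 109): 011011011011
Gen 7 (rule 129): 000000000000
Gen 8 (rule 109): 111111111111
Gen 9 (rule 129): 011111111110

Answer: 011111111110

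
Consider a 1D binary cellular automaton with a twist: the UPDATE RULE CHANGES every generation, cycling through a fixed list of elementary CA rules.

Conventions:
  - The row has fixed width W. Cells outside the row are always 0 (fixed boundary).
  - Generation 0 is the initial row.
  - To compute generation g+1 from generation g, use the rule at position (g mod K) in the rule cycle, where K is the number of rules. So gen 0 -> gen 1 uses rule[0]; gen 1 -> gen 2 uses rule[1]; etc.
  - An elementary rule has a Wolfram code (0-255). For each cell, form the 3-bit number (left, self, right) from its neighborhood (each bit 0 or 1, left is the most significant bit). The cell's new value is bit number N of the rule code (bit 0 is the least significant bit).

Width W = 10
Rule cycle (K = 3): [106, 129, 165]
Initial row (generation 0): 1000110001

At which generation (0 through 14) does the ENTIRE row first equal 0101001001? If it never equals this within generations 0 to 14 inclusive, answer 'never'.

Answer: never

Derivation:
Gen 0: 1000110001
Gen 1 (rule 106): 0001110010
Gen 2 (rule 129): 1100100000
Gen 3 (rule 165): 0000101111
Gen 4 (rule 106): 0001011001
Gen 5 (rule 129): 1100000000
Gen 6 (rule 165): 0001111111
Gen 7 (rule 106): 0011000001
Gen 8 (rule 129): 1000011100
Gen 9 (rule 165): 1011001001
Gen 10 (rule 106): 0111010010
Gen 11 (rule 129): 0010000000
Gen 12 (rule 165): 1010111111
Gen 13 (rule 106): 0101100001
Gen 14 (rule 129): 0000001100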